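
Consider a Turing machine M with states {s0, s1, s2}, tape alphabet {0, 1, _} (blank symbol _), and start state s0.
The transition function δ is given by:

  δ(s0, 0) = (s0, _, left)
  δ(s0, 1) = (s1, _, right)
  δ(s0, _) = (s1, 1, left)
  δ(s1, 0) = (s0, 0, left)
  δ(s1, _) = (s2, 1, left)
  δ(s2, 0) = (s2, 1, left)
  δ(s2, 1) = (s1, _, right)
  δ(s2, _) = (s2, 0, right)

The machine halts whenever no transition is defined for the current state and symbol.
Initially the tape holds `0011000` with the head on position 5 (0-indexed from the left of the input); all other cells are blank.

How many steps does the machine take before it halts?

state=s0 head=5 tape=___00110[0]0   (s0,0)→(s0,_,left)
state=s0 head=4 tape=___0011[0]_0   (s0,0)→(s0,_,left)
state=s0 head=3 tape=___001[1]__0   (s0,1)→(s1,_,right)
state=s1 head=4 tape=___001_[_]_0   (s1,_)→(s2,1,left)
state=s2 head=3 tape=___001[_]1_0   (s2,_)→(s2,0,right)
state=s2 head=4 tape=___0010[1]_0   (s2,1)→(s1,_,right)
state=s1 head=5 tape=___0010_[_]0   (s1,_)→(s2,1,left)
state=s2 head=4 tape=___0010[_]10   (s2,_)→(s2,0,right)
state=s2 head=5 tape=___00100[1]0   (s2,1)→(s1,_,right)
state=s1 head=6 tape=___00100_[0]   (s1,0)→(s0,0,left)
state=s0 head=5 tape=___00100[_]0   (s0,_)→(s1,1,left)
state=s1 head=4 tape=___0010[0]10   (s1,0)→(s0,0,left)
state=s0 head=3 tape=___001[0]010   (s0,0)→(s0,_,left)
state=s0 head=2 tape=___00[1]_010   (s0,1)→(s1,_,right)
state=s1 head=3 tape=___00_[_]010   (s1,_)→(s2,1,left)
state=s2 head=2 tape=___00[_]1010   (s2,_)→(s2,0,right)
state=s2 head=3 tape=___000[1]010   (s2,1)→(s1,_,right)
state=s1 head=4 tape=___000_[0]10   (s1,0)→(s0,0,left)
state=s0 head=3 tape=___000[_]010   (s0,_)→(s1,1,left)
state=s1 head=2 tape=___00[0]1010   (s1,0)→(s0,0,left)
state=s0 head=1 tape=___0[0]01010   (s0,0)→(s0,_,left)
state=s0 head=0 tape=___[0]_01010   (s0,0)→(s0,_,left)
state=s0 head=-1 tape=__[_]__01010   (s0,_)→(s1,1,left)
state=s1 head=-2 tape=_[_]1__01010   (s1,_)→(s2,1,left)
state=s2 head=-3 tape=[_]11__01010   (s2,_)→(s2,0,right)
state=s2 head=-2 tape=0[1]1__01010   (s2,1)→(s1,_,right)
state=s1 head=-1 tape=0_[1]__01010
M halts after 26 transitions.

26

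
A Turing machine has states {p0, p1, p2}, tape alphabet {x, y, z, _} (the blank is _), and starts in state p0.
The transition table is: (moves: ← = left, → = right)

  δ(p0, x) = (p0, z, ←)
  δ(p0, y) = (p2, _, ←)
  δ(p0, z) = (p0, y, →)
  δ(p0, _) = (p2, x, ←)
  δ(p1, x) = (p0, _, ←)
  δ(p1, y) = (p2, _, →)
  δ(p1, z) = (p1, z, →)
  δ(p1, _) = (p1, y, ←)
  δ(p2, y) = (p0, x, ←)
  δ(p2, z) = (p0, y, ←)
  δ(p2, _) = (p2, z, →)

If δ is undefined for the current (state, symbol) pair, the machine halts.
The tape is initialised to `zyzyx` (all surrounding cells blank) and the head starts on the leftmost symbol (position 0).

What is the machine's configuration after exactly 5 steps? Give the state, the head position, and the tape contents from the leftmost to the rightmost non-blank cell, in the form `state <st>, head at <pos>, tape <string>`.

state=p0 head=0 tape=__[z]yzyx   (p0,z)→(p0,y,→)
state=p0 head=1 tape=__y[y]zyx   (p0,y)→(p2,_,←)
state=p2 head=0 tape=__[y]_zyx   (p2,y)→(p0,x,←)
state=p0 head=-1 tape=_[_]x_zyx   (p0,_)→(p2,x,←)
state=p2 head=-2 tape=[_]xx_zyx   (p2,_)→(p2,z,→)
state=p2 head=-1 tape=z[x]x_zyx
After 5 steps: state p2, head at -1, tape zxx_zyx.

state p2, head at -1, tape zxx_zyx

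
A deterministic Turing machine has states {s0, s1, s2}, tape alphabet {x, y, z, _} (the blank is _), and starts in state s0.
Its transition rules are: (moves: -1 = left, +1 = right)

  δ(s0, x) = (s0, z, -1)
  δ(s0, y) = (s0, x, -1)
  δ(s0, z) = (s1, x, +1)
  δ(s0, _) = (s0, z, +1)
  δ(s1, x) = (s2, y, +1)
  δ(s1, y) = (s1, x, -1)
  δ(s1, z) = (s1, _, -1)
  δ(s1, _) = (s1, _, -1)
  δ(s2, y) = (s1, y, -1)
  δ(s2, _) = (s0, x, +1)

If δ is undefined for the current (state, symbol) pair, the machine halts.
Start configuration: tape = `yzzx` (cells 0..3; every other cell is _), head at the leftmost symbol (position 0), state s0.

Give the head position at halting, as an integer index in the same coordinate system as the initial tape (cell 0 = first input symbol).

2

state=s0 head=0 tape=__[y]zzx   (s0,y)→(s0,x,-1)
state=s0 head=-1 tape=_[_]xzzx   (s0,_)→(s0,z,+1)
state=s0 head=0 tape=_z[x]zzx   (s0,x)→(s0,z,-1)
state=s0 head=-1 tape=_[z]zzzx   (s0,z)→(s1,x,+1)
state=s1 head=0 tape=_x[z]zzx   (s1,z)→(s1,_,-1)
state=s1 head=-1 tape=_[x]_zzx   (s1,x)→(s2,y,+1)
state=s2 head=0 tape=_y[_]zzx   (s2,_)→(s0,x,+1)
state=s0 head=1 tape=_yx[z]zx   (s0,z)→(s1,x,+1)
state=s1 head=2 tape=_yxx[z]x   (s1,z)→(s1,_,-1)
state=s1 head=1 tape=_yx[x]_x   (s1,x)→(s2,y,+1)
state=s2 head=2 tape=_yxy[_]x   (s2,_)→(s0,x,+1)
state=s0 head=3 tape=_yxyx[x]   (s0,x)→(s0,z,-1)
state=s0 head=2 tape=_yxy[x]z   (s0,x)→(s0,z,-1)
state=s0 head=1 tape=_yx[y]zz   (s0,y)→(s0,x,-1)
state=s0 head=0 tape=_y[x]xzz   (s0,x)→(s0,z,-1)
state=s0 head=-1 tape=_[y]zxzz   (s0,y)→(s0,x,-1)
state=s0 head=-2 tape=[_]xzxzz   (s0,_)→(s0,z,+1)
state=s0 head=-1 tape=z[x]zxzz   (s0,x)→(s0,z,-1)
state=s0 head=-2 tape=[z]zzxzz   (s0,z)→(s1,x,+1)
state=s1 head=-1 tape=x[z]zxzz   (s1,z)→(s1,_,-1)
state=s1 head=-2 tape=[x]_zxzz   (s1,x)→(s2,y,+1)
state=s2 head=-1 tape=y[_]zxzz   (s2,_)→(s0,x,+1)
state=s0 head=0 tape=yx[z]xzz   (s0,z)→(s1,x,+1)
state=s1 head=1 tape=yxx[x]zz   (s1,x)→(s2,y,+1)
state=s2 head=2 tape=yxxy[z]z
At halt the head is at cell 2.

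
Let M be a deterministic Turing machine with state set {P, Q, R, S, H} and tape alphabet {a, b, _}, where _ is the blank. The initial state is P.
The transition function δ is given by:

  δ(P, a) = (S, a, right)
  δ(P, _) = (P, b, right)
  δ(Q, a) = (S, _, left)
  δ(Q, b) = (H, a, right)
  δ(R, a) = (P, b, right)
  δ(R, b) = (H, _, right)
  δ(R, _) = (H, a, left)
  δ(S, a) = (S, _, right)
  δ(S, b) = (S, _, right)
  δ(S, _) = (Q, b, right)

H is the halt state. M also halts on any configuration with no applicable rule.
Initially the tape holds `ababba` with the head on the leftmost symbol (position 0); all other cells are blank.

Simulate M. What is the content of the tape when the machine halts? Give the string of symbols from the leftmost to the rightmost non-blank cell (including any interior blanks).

a_____b

state=P head=0 tape=[a]babba__   (P,a)→(S,a,right)
state=S head=1 tape=a[b]abba__   (S,b)→(S,_,right)
state=S head=2 tape=a_[a]bba__   (S,a)→(S,_,right)
state=S head=3 tape=a__[b]ba__   (S,b)→(S,_,right)
state=S head=4 tape=a___[b]a__   (S,b)→(S,_,right)
state=S head=5 tape=a____[a]__   (S,a)→(S,_,right)
state=S head=6 tape=a_____[_]_   (S,_)→(Q,b,right)
state=Q head=7 tape=a_____b[_]
The non-blank tape span at halt is a_____b.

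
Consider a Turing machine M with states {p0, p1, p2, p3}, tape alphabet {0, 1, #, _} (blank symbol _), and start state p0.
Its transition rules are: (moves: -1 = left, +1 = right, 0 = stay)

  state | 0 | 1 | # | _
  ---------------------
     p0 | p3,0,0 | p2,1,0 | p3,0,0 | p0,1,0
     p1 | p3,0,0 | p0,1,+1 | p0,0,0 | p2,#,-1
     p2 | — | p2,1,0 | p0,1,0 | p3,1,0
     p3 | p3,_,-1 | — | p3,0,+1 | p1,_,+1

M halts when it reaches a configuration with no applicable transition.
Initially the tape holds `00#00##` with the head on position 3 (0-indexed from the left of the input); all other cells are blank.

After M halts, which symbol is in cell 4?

#

state=p0 head=3 tape=00#[0]0##   (p0,0)→(p3,0,0)
state=p3 head=3 tape=00#[0]0##   (p3,0)→(p3,_,-1)
state=p3 head=2 tape=00[#]_0##   (p3,#)→(p3,0,+1)
state=p3 head=3 tape=000[_]0##   (p3,_)→(p1,_,+1)
state=p1 head=4 tape=000_[0]##   (p1,0)→(p3,0,0)
state=p3 head=4 tape=000_[0]##   (p3,0)→(p3,_,-1)
state=p3 head=3 tape=000[_]_##   (p3,_)→(p1,_,+1)
state=p1 head=4 tape=000_[_]##   (p1,_)→(p2,#,-1)
state=p2 head=3 tape=000[_]###   (p2,_)→(p3,1,0)
state=p3 head=3 tape=000[1]###
Cell 4 holds # when M halts.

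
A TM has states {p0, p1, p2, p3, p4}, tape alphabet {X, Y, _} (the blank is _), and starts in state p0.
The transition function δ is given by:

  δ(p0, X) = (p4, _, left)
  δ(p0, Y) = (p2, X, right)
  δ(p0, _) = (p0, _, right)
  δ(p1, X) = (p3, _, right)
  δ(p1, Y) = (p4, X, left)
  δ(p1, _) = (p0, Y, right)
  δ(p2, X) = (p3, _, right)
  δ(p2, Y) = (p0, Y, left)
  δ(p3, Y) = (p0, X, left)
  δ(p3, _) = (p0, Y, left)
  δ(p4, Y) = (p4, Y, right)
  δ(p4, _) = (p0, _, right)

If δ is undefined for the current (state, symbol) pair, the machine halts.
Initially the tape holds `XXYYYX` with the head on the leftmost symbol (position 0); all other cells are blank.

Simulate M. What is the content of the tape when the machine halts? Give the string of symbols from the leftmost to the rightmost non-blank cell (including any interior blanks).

X_X

p0 | _[X]XYYYX__   read X → write _, move left, go to p4
p4 | [_]_XYYYX__   read _ → write _, move right, go to p0
p0 | _[_]XYYYX__   read _ → write _, move right, go to p0
p0 | __[X]YYYX__   read X → write _, move left, go to p4
p4 | _[_]_YYYX__   read _ → write _, move right, go to p0
p0 | __[_]YYYX__   read _ → write _, move right, go to p0
p0 | ___[Y]YYX__   read Y → write X, move right, go to p2
p2 | ___X[Y]YX__   read Y → write Y, move left, go to p0
p0 | ___[X]YYX__   read X → write _, move left, go to p4
p4 | __[_]_YYX__   read _ → write _, move right, go to p0
p0 | ___[_]YYX__   read _ → write _, move right, go to p0
p0 | ____[Y]YX__   read Y → write X, move right, go to p2
p2 | ____X[Y]X__   read Y → write Y, move left, go to p0
p0 | ____[X]YX__   read X → write _, move left, go to p4
p4 | ___[_]_YX__   read _ → write _, move right, go to p0
p0 | ____[_]YX__   read _ → write _, move right, go to p0
p0 | _____[Y]X__   read Y → write X, move right, go to p2
p2 | _____X[X]__   read X → write _, move right, go to p3
p3 | _____X_[_]_   read _ → write Y, move left, go to p0
p0 | _____X[_]Y_   read _ → write _, move right, go to p0
p0 | _____X_[Y]_   read Y → write X, move right, go to p2
p2 | _____X_X[_]
The non-blank tape span at halt is X_X.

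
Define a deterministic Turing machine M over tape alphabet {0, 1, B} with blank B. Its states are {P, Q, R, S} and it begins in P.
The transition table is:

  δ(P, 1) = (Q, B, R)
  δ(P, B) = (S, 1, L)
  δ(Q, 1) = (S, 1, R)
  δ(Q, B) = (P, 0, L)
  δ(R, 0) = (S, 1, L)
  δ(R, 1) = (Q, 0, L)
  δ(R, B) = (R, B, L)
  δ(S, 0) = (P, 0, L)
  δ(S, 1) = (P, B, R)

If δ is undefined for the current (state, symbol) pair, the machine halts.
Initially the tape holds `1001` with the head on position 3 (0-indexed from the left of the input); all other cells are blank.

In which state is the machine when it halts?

P

state=P head=3 tape=100[1]B   (P,1)→(Q,B,R)
state=Q head=4 tape=100B[B]   (Q,B)→(P,0,L)
state=P head=3 tape=100[B]0   (P,B)→(S,1,L)
state=S head=2 tape=10[0]10   (S,0)→(P,0,L)
state=P head=1 tape=1[0]010
No transition is defined for (P, 0); M halts in state P.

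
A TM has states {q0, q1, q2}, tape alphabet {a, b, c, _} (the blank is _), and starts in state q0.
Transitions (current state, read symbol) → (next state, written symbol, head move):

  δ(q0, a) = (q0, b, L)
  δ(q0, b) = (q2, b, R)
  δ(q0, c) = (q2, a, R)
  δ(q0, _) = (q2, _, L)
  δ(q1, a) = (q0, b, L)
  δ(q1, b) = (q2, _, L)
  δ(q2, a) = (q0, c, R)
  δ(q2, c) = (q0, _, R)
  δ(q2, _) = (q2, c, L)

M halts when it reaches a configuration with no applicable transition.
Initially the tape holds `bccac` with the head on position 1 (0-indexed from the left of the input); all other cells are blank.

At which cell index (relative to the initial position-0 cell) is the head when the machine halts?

0

state=q0 head=1 tape=b[c]cac   (q0,c)→(q2,a,R)
state=q2 head=2 tape=ba[c]ac   (q2,c)→(q0,_,R)
state=q0 head=3 tape=ba_[a]c   (q0,a)→(q0,b,L)
state=q0 head=2 tape=ba[_]bc   (q0,_)→(q2,_,L)
state=q2 head=1 tape=b[a]_bc   (q2,a)→(q0,c,R)
state=q0 head=2 tape=bc[_]bc   (q0,_)→(q2,_,L)
state=q2 head=1 tape=b[c]_bc   (q2,c)→(q0,_,R)
state=q0 head=2 tape=b_[_]bc   (q0,_)→(q2,_,L)
state=q2 head=1 tape=b[_]_bc   (q2,_)→(q2,c,L)
state=q2 head=0 tape=[b]c_bc
At halt the head is at cell 0.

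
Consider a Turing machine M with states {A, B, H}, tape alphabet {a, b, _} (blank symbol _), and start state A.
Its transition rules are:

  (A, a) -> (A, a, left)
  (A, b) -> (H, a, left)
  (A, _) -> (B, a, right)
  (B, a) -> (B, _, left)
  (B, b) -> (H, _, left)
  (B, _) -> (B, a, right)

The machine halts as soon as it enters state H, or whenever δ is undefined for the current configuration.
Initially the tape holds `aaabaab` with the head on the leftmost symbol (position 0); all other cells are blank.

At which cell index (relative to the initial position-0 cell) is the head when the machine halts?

state=A head=0 tape=____[a]aabaab   (A,a)→(A,a,left)
state=A head=-1 tape=___[_]aaabaab   (A,_)→(B,a,right)
state=B head=0 tape=___a[a]aabaab   (B,a)→(B,_,left)
state=B head=-1 tape=___[a]_aabaab   (B,a)→(B,_,left)
state=B head=-2 tape=__[_]__aabaab   (B,_)→(B,a,right)
state=B head=-1 tape=__a[_]_aabaab   (B,_)→(B,a,right)
state=B head=0 tape=__aa[_]aabaab   (B,_)→(B,a,right)
state=B head=1 tape=__aaa[a]abaab   (B,a)→(B,_,left)
state=B head=0 tape=__aa[a]_abaab   (B,a)→(B,_,left)
state=B head=-1 tape=__a[a]__abaab   (B,a)→(B,_,left)
state=B head=-2 tape=__[a]___abaab   (B,a)→(B,_,left)
state=B head=-3 tape=_[_]____abaab   (B,_)→(B,a,right)
state=B head=-2 tape=_a[_]___abaab   (B,_)→(B,a,right)
state=B head=-1 tape=_aa[_]__abaab   (B,_)→(B,a,right)
state=B head=0 tape=_aaa[_]_abaab   (B,_)→(B,a,right)
state=B head=1 tape=_aaaa[_]abaab   (B,_)→(B,a,right)
state=B head=2 tape=_aaaaa[a]baab   (B,a)→(B,_,left)
state=B head=1 tape=_aaaa[a]_baab   (B,a)→(B,_,left)
state=B head=0 tape=_aaa[a]__baab   (B,a)→(B,_,left)
state=B head=-1 tape=_aa[a]___baab   (B,a)→(B,_,left)
state=B head=-2 tape=_a[a]____baab   (B,a)→(B,_,left)
state=B head=-3 tape=_[a]_____baab   (B,a)→(B,_,left)
state=B head=-4 tape=[_]______baab   (B,_)→(B,a,right)
state=B head=-3 tape=a[_]_____baab   (B,_)→(B,a,right)
state=B head=-2 tape=aa[_]____baab   (B,_)→(B,a,right)
state=B head=-1 tape=aaa[_]___baab   (B,_)→(B,a,right)
state=B head=0 tape=aaaa[_]__baab   (B,_)→(B,a,right)
state=B head=1 tape=aaaaa[_]_baab   (B,_)→(B,a,right)
state=B head=2 tape=aaaaaa[_]baab   (B,_)→(B,a,right)
state=B head=3 tape=aaaaaaa[b]aab   (B,b)→(H,_,left)
state=H head=2 tape=aaaaaa[a]_aab
At halt the head is at cell 2.

2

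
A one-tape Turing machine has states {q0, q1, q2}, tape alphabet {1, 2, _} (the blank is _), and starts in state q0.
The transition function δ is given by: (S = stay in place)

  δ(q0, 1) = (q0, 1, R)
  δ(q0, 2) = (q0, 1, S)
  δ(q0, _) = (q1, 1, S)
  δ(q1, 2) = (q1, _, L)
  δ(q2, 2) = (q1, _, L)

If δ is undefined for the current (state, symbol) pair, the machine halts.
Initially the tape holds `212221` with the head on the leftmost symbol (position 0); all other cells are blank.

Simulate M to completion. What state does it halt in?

q1

state=q0 head=0 tape=[2]12221_   (q0,2)→(q0,1,S)
state=q0 head=0 tape=[1]12221_   (q0,1)→(q0,1,R)
state=q0 head=1 tape=1[1]2221_   (q0,1)→(q0,1,R)
state=q0 head=2 tape=11[2]221_   (q0,2)→(q0,1,S)
state=q0 head=2 tape=11[1]221_   (q0,1)→(q0,1,R)
state=q0 head=3 tape=111[2]21_   (q0,2)→(q0,1,S)
state=q0 head=3 tape=111[1]21_   (q0,1)→(q0,1,R)
state=q0 head=4 tape=1111[2]1_   (q0,2)→(q0,1,S)
state=q0 head=4 tape=1111[1]1_   (q0,1)→(q0,1,R)
state=q0 head=5 tape=11111[1]_   (q0,1)→(q0,1,R)
state=q0 head=6 tape=111111[_]   (q0,_)→(q1,1,S)
state=q1 head=6 tape=111111[1]
No transition is defined for (q1, 1); M halts in state q1.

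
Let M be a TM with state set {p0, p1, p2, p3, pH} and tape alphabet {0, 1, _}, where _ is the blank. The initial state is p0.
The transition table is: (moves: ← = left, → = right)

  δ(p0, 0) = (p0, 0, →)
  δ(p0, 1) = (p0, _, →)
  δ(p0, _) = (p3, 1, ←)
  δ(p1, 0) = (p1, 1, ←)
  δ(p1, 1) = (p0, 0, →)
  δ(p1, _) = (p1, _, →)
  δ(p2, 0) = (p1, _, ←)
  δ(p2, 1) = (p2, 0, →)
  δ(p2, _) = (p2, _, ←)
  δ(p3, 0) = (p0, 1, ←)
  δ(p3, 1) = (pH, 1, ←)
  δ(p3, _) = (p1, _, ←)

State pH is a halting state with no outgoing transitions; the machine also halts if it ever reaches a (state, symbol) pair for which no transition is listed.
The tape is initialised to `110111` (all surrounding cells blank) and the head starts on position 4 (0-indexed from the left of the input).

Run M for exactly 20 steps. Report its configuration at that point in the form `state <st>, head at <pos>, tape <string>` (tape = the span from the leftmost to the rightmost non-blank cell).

state p0, head at 8, tape 110

state=p0 head=4 tape=1101[1]1___   (p0,1)→(p0,_,→)
state=p0 head=5 tape=1101_[1]___   (p0,1)→(p0,_,→)
state=p0 head=6 tape=1101__[_]__   (p0,_)→(p3,1,←)
state=p3 head=5 tape=1101_[_]1__   (p3,_)→(p1,_,←)
state=p1 head=4 tape=1101[_]_1__   (p1,_)→(p1,_,→)
state=p1 head=5 tape=1101_[_]1__   (p1,_)→(p1,_,→)
state=p1 head=6 tape=1101__[1]__   (p1,1)→(p0,0,→)
state=p0 head=7 tape=1101__0[_]_   (p0,_)→(p3,1,←)
state=p3 head=6 tape=1101__[0]1_   (p3,0)→(p0,1,←)
state=p0 head=5 tape=1101_[_]11_   (p0,_)→(p3,1,←)
state=p3 head=4 tape=1101[_]111_   (p3,_)→(p1,_,←)
state=p1 head=3 tape=110[1]_111_   (p1,1)→(p0,0,→)
state=p0 head=4 tape=1100[_]111_   (p0,_)→(p3,1,←)
state=p3 head=3 tape=110[0]1111_   (p3,0)→(p0,1,←)
state=p0 head=2 tape=11[0]11111_   (p0,0)→(p0,0,→)
state=p0 head=3 tape=110[1]1111_   (p0,1)→(p0,_,→)
state=p0 head=4 tape=110_[1]111_   (p0,1)→(p0,_,→)
state=p0 head=5 tape=110__[1]11_   (p0,1)→(p0,_,→)
state=p0 head=6 tape=110___[1]1_   (p0,1)→(p0,_,→)
state=p0 head=7 tape=110____[1]_   (p0,1)→(p0,_,→)
state=p0 head=8 tape=110_____[_]
After 20 steps: state p0, head at 8, tape 110.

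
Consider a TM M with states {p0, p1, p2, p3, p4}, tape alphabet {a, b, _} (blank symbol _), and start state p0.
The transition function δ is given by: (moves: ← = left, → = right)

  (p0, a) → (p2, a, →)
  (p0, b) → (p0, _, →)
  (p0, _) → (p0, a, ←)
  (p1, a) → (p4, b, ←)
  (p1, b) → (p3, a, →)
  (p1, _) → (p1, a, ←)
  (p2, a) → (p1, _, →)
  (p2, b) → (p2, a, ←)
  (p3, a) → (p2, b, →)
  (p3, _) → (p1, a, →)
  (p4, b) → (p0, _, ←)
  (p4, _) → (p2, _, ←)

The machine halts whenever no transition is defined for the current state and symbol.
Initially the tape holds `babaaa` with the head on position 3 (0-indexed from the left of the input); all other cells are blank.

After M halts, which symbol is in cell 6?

b

p0 | bab[a]aa__   read a → write a, move →, go to p2
p2 | baba[a]a__   read a → write _, move →, go to p1
p1 | baba_[a]__   read a → write b, move ←, go to p4
p4 | baba[_]b__   read _ → write _, move ←, go to p2
p2 | bab[a]_b__   read a → write _, move →, go to p1
p1 | bab_[_]b__   read _ → write a, move ←, go to p1
p1 | bab[_]ab__   read _ → write a, move ←, go to p1
p1 | ba[b]aab__   read b → write a, move →, go to p3
p3 | baa[a]ab__   read a → write b, move →, go to p2
p2 | baab[a]b__   read a → write _, move →, go to p1
p1 | baab_[b]__   read b → write a, move →, go to p3
p3 | baab_a[_]_   read _ → write a, move →, go to p1
p1 | baab_aa[_]   read _ → write a, move ←, go to p1
p1 | baab_a[a]a   read a → write b, move ←, go to p4
p4 | baab_[a]ba
Cell 6 holds b when M halts.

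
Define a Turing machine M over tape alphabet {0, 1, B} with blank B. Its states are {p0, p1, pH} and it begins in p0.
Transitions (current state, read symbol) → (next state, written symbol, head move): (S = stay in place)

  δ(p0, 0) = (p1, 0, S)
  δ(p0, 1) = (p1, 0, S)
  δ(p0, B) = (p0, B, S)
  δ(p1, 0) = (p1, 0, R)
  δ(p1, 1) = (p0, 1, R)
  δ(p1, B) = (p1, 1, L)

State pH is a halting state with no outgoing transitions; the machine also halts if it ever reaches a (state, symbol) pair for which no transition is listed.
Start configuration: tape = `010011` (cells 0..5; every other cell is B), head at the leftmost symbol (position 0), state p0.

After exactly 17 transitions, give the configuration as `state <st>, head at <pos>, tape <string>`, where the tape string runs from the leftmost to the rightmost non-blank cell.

state p0, head at 7, tape 0100101

state=p0 head=0 tape=[0]10011BB   (p0,0)→(p1,0,S)
state=p1 head=0 tape=[0]10011BB   (p1,0)→(p1,0,R)
state=p1 head=1 tape=0[1]0011BB   (p1,1)→(p0,1,R)
state=p0 head=2 tape=01[0]011BB   (p0,0)→(p1,0,S)
state=p1 head=2 tape=01[0]011BB   (p1,0)→(p1,0,R)
state=p1 head=3 tape=010[0]11BB   (p1,0)→(p1,0,R)
state=p1 head=4 tape=0100[1]1BB   (p1,1)→(p0,1,R)
state=p0 head=5 tape=01001[1]BB   (p0,1)→(p1,0,S)
state=p1 head=5 tape=01001[0]BB   (p1,0)→(p1,0,R)
state=p1 head=6 tape=010010[B]B   (p1,B)→(p1,1,L)
state=p1 head=5 tape=01001[0]1B   (p1,0)→(p1,0,R)
state=p1 head=6 tape=010010[1]B   (p1,1)→(p0,1,R)
state=p0 head=7 tape=0100101[B]   (p0,B)→(p0,B,S)
state=p0 head=7 tape=0100101[B]   (p0,B)→(p0,B,S)
state=p0 head=7 tape=0100101[B]   (p0,B)→(p0,B,S)
state=p0 head=7 tape=0100101[B]   (p0,B)→(p0,B,S)
state=p0 head=7 tape=0100101[B]   (p0,B)→(p0,B,S)
state=p0 head=7 tape=0100101[B]
After 17 steps: state p0, head at 7, tape 0100101.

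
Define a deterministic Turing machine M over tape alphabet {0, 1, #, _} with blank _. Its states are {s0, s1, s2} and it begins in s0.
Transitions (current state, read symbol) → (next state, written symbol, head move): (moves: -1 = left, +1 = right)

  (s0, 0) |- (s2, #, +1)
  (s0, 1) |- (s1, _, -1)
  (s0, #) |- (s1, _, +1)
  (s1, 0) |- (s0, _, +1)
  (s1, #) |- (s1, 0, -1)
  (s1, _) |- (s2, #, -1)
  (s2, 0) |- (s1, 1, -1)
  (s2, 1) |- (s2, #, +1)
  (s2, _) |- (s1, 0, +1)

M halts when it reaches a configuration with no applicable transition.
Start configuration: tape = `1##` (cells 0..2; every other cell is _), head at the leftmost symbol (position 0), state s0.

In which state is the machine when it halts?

s2

state=s0 head=0 tape=__[1]##   (s0,1)→(s1,_,-1)
state=s1 head=-1 tape=_[_]_##   (s1,_)→(s2,#,-1)
state=s2 head=-2 tape=[_]#_##   (s2,_)→(s1,0,+1)
state=s1 head=-1 tape=0[#]_##   (s1,#)→(s1,0,-1)
state=s1 head=-2 tape=[0]0_##   (s1,0)→(s0,_,+1)
state=s0 head=-1 tape=_[0]_##   (s0,0)→(s2,#,+1)
state=s2 head=0 tape=_#[_]##   (s2,_)→(s1,0,+1)
state=s1 head=1 tape=_#0[#]#   (s1,#)→(s1,0,-1)
state=s1 head=0 tape=_#[0]0#   (s1,0)→(s0,_,+1)
state=s0 head=1 tape=_#_[0]#   (s0,0)→(s2,#,+1)
state=s2 head=2 tape=_#_#[#]
No transition is defined for (s2, #); M halts in state s2.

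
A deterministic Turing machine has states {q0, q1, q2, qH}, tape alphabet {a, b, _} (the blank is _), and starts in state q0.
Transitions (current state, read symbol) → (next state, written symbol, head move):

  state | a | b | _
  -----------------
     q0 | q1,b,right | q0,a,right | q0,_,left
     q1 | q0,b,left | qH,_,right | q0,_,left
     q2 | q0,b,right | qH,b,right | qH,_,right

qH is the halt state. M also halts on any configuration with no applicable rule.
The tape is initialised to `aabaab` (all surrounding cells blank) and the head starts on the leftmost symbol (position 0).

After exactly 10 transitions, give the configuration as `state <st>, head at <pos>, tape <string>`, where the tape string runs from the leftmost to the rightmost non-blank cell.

state q0, head at 6, tape aaaaaa

q0 | [a]abaab_   read a → write b, move right, go to q1
q1 | b[a]baab_   read a → write b, move left, go to q0
q0 | [b]bbaab_   read b → write a, move right, go to q0
q0 | a[b]baab_   read b → write a, move right, go to q0
q0 | aa[b]aab_   read b → write a, move right, go to q0
q0 | aaa[a]ab_   read a → write b, move right, go to q1
q1 | aaab[a]b_   read a → write b, move left, go to q0
q0 | aaa[b]bb_   read b → write a, move right, go to q0
q0 | aaaa[b]b_   read b → write a, move right, go to q0
q0 | aaaaa[b]_   read b → write a, move right, go to q0
q0 | aaaaaa[_]
After 10 steps: state q0, head at 6, tape aaaaaa.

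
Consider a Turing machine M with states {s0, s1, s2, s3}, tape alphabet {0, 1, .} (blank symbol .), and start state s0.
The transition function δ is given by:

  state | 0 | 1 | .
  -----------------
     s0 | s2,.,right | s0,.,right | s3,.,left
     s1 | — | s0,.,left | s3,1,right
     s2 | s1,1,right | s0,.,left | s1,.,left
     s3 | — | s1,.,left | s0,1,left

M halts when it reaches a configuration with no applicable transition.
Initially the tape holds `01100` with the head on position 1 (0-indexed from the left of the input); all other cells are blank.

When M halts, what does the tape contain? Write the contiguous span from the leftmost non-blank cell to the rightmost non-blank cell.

s0 | 0[1]100...   read 1 → write ., move right, go to s0
s0 | 0.[1]00...   read 1 → write ., move right, go to s0
s0 | 0..[0]0...   read 0 → write ., move right, go to s2
s2 | 0...[0]...   read 0 → write 1, move right, go to s1
s1 | 0...1[.]..   read . → write 1, move right, go to s3
s3 | 0...11[.].   read . → write 1, move left, go to s0
s0 | 0...1[1]1.   read 1 → write ., move right, go to s0
s0 | 0...1.[1].   read 1 → write ., move right, go to s0
s0 | 0...1..[.]   read . → write ., move left, go to s3
s3 | 0...1.[.].   read . → write 1, move left, go to s0
s0 | 0...1[.]1.   read . → write ., move left, go to s3
s3 | 0...[1].1.   read 1 → write ., move left, go to s1
s1 | 0..[.]..1.   read . → write 1, move right, go to s3
s3 | 0..1[.].1.   read . → write 1, move left, go to s0
s0 | 0..[1]1.1.   read 1 → write ., move right, go to s0
s0 | 0...[1].1.   read 1 → write ., move right, go to s0
s0 | 0....[.]1.   read . → write ., move left, go to s3
s3 | 0...[.].1.   read . → write 1, move left, go to s0
s0 | 0..[.]1.1.   read . → write ., move left, go to s3
s3 | 0.[.].1.1.   read . → write 1, move left, go to s0
s0 | 0[.]1.1.1.   read . → write ., move left, go to s3
s3 | [0].1.1.1.
The non-blank tape span at halt is 0.1.1.1.

0.1.1.1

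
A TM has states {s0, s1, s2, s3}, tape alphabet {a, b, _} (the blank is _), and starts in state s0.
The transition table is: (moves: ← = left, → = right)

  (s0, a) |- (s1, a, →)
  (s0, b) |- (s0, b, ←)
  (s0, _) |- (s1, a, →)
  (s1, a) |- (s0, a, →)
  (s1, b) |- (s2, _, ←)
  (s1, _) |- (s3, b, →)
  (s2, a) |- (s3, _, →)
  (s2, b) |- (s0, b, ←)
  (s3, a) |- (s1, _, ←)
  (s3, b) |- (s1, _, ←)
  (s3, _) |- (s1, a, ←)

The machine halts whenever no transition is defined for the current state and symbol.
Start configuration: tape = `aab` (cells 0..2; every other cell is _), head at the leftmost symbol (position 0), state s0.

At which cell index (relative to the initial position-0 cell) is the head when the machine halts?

-1

s0 | _[a]ab   read a → write a, move →, go to s1
s1 | _a[a]b   read a → write a, move →, go to s0
s0 | _aa[b]   read b → write b, move ←, go to s0
s0 | _a[a]b   read a → write a, move →, go to s1
s1 | _aa[b]   read b → write _, move ←, go to s2
s2 | _a[a]_   read a → write _, move →, go to s3
s3 | _a_[_]   read _ → write a, move ←, go to s1
s1 | _a[_]a   read _ → write b, move →, go to s3
s3 | _ab[a]   read a → write _, move ←, go to s1
s1 | _a[b]_   read b → write _, move ←, go to s2
s2 | _[a]__   read a → write _, move →, go to s3
s3 | __[_]_   read _ → write a, move ←, go to s1
s1 | _[_]a_   read _ → write b, move →, go to s3
s3 | _b[a]_   read a → write _, move ←, go to s1
s1 | _[b]__   read b → write _, move ←, go to s2
s2 | [_]___
At halt the head is at cell -1.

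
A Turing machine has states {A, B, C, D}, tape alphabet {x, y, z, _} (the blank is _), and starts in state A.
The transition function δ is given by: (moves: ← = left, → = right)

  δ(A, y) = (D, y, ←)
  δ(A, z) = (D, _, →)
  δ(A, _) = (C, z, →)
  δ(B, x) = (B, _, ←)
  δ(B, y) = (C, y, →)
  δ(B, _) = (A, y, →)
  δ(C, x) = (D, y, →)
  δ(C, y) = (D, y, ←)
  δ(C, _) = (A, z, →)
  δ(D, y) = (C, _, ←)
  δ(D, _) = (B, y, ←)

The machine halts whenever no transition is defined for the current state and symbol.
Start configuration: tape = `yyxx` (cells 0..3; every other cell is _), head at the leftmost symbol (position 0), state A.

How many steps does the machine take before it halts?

state=A head=0 tape=___[y]yxx   (A,y)→(D,y,←)
state=D head=-1 tape=__[_]yyxx   (D,_)→(B,y,←)
state=B head=-2 tape=_[_]yyyxx   (B,_)→(A,y,→)
state=A head=-1 tape=_y[y]yyxx   (A,y)→(D,y,←)
state=D head=-2 tape=_[y]yyyxx   (D,y)→(C,_,←)
state=C head=-3 tape=[_]_yyyxx   (C,_)→(A,z,→)
state=A head=-2 tape=z[_]yyyxx   (A,_)→(C,z,→)
state=C head=-1 tape=zz[y]yyxx   (C,y)→(D,y,←)
state=D head=-2 tape=z[z]yyyxx
M halts after 8 transitions.

8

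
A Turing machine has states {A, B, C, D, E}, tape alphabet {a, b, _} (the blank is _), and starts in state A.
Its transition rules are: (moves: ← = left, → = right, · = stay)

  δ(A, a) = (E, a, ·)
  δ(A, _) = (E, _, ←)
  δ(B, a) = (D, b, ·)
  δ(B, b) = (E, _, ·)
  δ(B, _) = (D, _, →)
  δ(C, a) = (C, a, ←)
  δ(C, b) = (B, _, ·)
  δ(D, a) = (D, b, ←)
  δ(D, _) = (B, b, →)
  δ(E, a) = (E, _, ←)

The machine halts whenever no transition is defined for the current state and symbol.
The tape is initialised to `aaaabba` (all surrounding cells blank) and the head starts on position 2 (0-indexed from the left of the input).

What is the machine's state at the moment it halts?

E

state=A head=2 tape=_aa[a]abba   (A,a)→(E,a,·)
state=E head=2 tape=_aa[a]abba   (E,a)→(E,_,←)
state=E head=1 tape=_a[a]_abba   (E,a)→(E,_,←)
state=E head=0 tape=_[a]__abba   (E,a)→(E,_,←)
state=E head=-1 tape=[_]___abba
No transition is defined for (E, _); M halts in state E.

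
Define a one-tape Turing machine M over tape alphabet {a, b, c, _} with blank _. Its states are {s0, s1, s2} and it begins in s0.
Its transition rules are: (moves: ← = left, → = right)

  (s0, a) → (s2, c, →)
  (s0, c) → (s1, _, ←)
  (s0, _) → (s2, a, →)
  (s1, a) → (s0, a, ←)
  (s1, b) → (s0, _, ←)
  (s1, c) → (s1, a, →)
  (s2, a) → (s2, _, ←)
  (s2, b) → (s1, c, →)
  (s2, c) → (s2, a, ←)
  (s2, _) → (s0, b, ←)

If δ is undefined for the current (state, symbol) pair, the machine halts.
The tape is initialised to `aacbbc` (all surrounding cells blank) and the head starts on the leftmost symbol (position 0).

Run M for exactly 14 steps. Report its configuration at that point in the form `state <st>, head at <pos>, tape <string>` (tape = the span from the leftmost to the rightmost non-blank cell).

state=s0 head=0 tape=_____[a]acbbc   (s0,a)→(s2,c,→)
state=s2 head=1 tape=_____c[a]cbbc   (s2,a)→(s2,_,←)
state=s2 head=0 tape=_____[c]_cbbc   (s2,c)→(s2,a,←)
state=s2 head=-1 tape=____[_]a_cbbc   (s2,_)→(s0,b,←)
state=s0 head=-2 tape=___[_]ba_cbbc   (s0,_)→(s2,a,→)
state=s2 head=-1 tape=___a[b]a_cbbc   (s2,b)→(s1,c,→)
state=s1 head=0 tape=___ac[a]_cbbc   (s1,a)→(s0,a,←)
state=s0 head=-1 tape=___a[c]a_cbbc   (s0,c)→(s1,_,←)
state=s1 head=-2 tape=___[a]_a_cbbc   (s1,a)→(s0,a,←)
state=s0 head=-3 tape=__[_]a_a_cbbc   (s0,_)→(s2,a,→)
state=s2 head=-2 tape=__a[a]_a_cbbc   (s2,a)→(s2,_,←)
state=s2 head=-3 tape=__[a]__a_cbbc   (s2,a)→(s2,_,←)
state=s2 head=-4 tape=_[_]___a_cbbc   (s2,_)→(s0,b,←)
state=s0 head=-5 tape=[_]b___a_cbbc   (s0,_)→(s2,a,→)
state=s2 head=-4 tape=a[b]___a_cbbc
After 14 steps: state s2, head at -4, tape ab___a_cbbc.

state s2, head at -4, tape ab___a_cbbc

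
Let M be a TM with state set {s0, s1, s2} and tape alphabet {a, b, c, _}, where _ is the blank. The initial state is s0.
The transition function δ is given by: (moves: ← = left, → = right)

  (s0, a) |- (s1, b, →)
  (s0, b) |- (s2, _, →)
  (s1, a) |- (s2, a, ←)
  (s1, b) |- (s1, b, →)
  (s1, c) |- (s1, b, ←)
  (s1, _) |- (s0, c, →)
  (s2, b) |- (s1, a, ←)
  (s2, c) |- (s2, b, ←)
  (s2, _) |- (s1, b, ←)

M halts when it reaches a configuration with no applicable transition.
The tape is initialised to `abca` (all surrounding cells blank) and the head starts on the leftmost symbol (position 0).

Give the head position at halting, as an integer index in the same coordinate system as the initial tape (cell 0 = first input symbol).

0

state=s0 head=0 tape=__[a]bca   (s0,a)→(s1,b,→)
state=s1 head=1 tape=__b[b]ca   (s1,b)→(s1,b,→)
state=s1 head=2 tape=__bb[c]a   (s1,c)→(s1,b,←)
state=s1 head=1 tape=__b[b]ba   (s1,b)→(s1,b,→)
state=s1 head=2 tape=__bb[b]a   (s1,b)→(s1,b,→)
state=s1 head=3 tape=__bbb[a]   (s1,a)→(s2,a,←)
state=s2 head=2 tape=__bb[b]a   (s2,b)→(s1,a,←)
state=s1 head=1 tape=__b[b]aa   (s1,b)→(s1,b,→)
state=s1 head=2 tape=__bb[a]a   (s1,a)→(s2,a,←)
state=s2 head=1 tape=__b[b]aa   (s2,b)→(s1,a,←)
state=s1 head=0 tape=__[b]aaa   (s1,b)→(s1,b,→)
state=s1 head=1 tape=__b[a]aa   (s1,a)→(s2,a,←)
state=s2 head=0 tape=__[b]aaa   (s2,b)→(s1,a,←)
state=s1 head=-1 tape=_[_]aaaa   (s1,_)→(s0,c,→)
state=s0 head=0 tape=_c[a]aaa   (s0,a)→(s1,b,→)
state=s1 head=1 tape=_cb[a]aa   (s1,a)→(s2,a,←)
state=s2 head=0 tape=_c[b]aaa   (s2,b)→(s1,a,←)
state=s1 head=-1 tape=_[c]aaaa   (s1,c)→(s1,b,←)
state=s1 head=-2 tape=[_]baaaa   (s1,_)→(s0,c,→)
state=s0 head=-1 tape=c[b]aaaa   (s0,b)→(s2,_,→)
state=s2 head=0 tape=c_[a]aaa
At halt the head is at cell 0.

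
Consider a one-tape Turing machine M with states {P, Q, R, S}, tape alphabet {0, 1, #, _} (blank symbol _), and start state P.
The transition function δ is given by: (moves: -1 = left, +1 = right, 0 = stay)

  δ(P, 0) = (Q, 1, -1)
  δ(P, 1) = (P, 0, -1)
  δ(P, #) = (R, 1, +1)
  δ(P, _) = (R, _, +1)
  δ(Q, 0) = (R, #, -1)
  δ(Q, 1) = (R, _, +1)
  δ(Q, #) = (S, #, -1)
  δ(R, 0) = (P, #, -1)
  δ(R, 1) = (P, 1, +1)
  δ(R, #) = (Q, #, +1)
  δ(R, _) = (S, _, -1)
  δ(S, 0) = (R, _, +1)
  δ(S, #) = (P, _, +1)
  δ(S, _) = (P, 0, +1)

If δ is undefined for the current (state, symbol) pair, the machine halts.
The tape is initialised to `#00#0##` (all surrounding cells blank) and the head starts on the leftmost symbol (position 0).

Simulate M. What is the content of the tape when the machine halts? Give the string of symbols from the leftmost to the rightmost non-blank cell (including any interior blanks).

state=P head=0 tape=_[#]00#0##_   (P,#)→(R,1,+1)
state=R head=1 tape=_1[0]0#0##_   (R,0)→(P,#,-1)
state=P head=0 tape=_[1]#0#0##_   (P,1)→(P,0,-1)
state=P head=-1 tape=[_]0#0#0##_   (P,_)→(R,_,+1)
state=R head=0 tape=_[0]#0#0##_   (R,0)→(P,#,-1)
state=P head=-1 tape=[_]##0#0##_   (P,_)→(R,_,+1)
state=R head=0 tape=_[#]#0#0##_   (R,#)→(Q,#,+1)
state=Q head=1 tape=_#[#]0#0##_   (Q,#)→(S,#,-1)
state=S head=0 tape=_[#]#0#0##_   (S,#)→(P,_,+1)
state=P head=1 tape=__[#]0#0##_   (P,#)→(R,1,+1)
state=R head=2 tape=__1[0]#0##_   (R,0)→(P,#,-1)
state=P head=1 tape=__[1]##0##_   (P,1)→(P,0,-1)
state=P head=0 tape=_[_]0##0##_   (P,_)→(R,_,+1)
state=R head=1 tape=__[0]##0##_   (R,0)→(P,#,-1)
state=P head=0 tape=_[_]###0##_   (P,_)→(R,_,+1)
state=R head=1 tape=__[#]##0##_   (R,#)→(Q,#,+1)
state=Q head=2 tape=__#[#]#0##_   (Q,#)→(S,#,-1)
state=S head=1 tape=__[#]##0##_   (S,#)→(P,_,+1)
state=P head=2 tape=___[#]#0##_   (P,#)→(R,1,+1)
state=R head=3 tape=___1[#]0##_   (R,#)→(Q,#,+1)
state=Q head=4 tape=___1#[0]##_   (Q,0)→(R,#,-1)
state=R head=3 tape=___1[#]###_   (R,#)→(Q,#,+1)
state=Q head=4 tape=___1#[#]##_   (Q,#)→(S,#,-1)
state=S head=3 tape=___1[#]###_   (S,#)→(P,_,+1)
state=P head=4 tape=___1_[#]##_   (P,#)→(R,1,+1)
state=R head=5 tape=___1_1[#]#_   (R,#)→(Q,#,+1)
state=Q head=6 tape=___1_1#[#]_   (Q,#)→(S,#,-1)
state=S head=5 tape=___1_1[#]#_   (S,#)→(P,_,+1)
state=P head=6 tape=___1_1_[#]_   (P,#)→(R,1,+1)
state=R head=7 tape=___1_1_1[_]   (R,_)→(S,_,-1)
state=S head=6 tape=___1_1_[1]_
The non-blank tape span at halt is 1_1_1.

1_1_1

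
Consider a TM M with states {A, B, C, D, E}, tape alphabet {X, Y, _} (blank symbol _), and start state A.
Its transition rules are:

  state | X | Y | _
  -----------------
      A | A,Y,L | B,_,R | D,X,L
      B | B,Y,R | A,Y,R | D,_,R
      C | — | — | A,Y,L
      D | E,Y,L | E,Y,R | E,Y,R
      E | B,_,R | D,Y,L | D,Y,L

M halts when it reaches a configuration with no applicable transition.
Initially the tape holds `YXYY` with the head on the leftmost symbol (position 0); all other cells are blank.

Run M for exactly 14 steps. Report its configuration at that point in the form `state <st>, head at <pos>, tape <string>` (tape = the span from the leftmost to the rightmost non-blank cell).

state E, head at 6, tape YY__YY

A | [Y]XYY___   read Y → write _, move R, go to B
B | _[X]YY___   read X → write Y, move R, go to B
B | _Y[Y]Y___   read Y → write Y, move R, go to A
A | _YY[Y]___   read Y → write _, move R, go to B
B | _YY_[_]__   read _ → write _, move R, go to D
D | _YY__[_]_   read _ → write Y, move R, go to E
E | _YY__Y[_]   read _ → write Y, move L, go to D
D | _YY__[Y]Y   read Y → write Y, move R, go to E
E | _YY__Y[Y]   read Y → write Y, move L, go to D
D | _YY__[Y]Y   read Y → write Y, move R, go to E
E | _YY__Y[Y]   read Y → write Y, move L, go to D
D | _YY__[Y]Y   read Y → write Y, move R, go to E
E | _YY__Y[Y]   read Y → write Y, move L, go to D
D | _YY__[Y]Y   read Y → write Y, move R, go to E
E | _YY__Y[Y]
After 14 steps: state E, head at 6, tape YY__YY.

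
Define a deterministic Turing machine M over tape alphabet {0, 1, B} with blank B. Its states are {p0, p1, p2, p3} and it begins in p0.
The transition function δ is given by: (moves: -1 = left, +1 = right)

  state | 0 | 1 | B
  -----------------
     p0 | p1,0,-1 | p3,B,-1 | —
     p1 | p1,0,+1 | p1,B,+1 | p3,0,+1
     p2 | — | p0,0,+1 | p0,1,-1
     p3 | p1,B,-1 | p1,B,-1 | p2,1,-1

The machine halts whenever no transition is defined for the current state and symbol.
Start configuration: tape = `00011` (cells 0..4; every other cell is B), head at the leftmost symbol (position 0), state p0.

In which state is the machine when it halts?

p2

state=p0 head=0 tape=B[0]0011B   (p0,0)→(p1,0,-1)
state=p1 head=-1 tape=[B]00011B   (p1,B)→(p3,0,+1)
state=p3 head=0 tape=0[0]0011B   (p3,0)→(p1,B,-1)
state=p1 head=-1 tape=[0]B0011B   (p1,0)→(p1,0,+1)
state=p1 head=0 tape=0[B]0011B   (p1,B)→(p3,0,+1)
state=p3 head=1 tape=00[0]011B   (p3,0)→(p1,B,-1)
state=p1 head=0 tape=0[0]B011B   (p1,0)→(p1,0,+1)
state=p1 head=1 tape=00[B]011B   (p1,B)→(p3,0,+1)
state=p3 head=2 tape=000[0]11B   (p3,0)→(p1,B,-1)
state=p1 head=1 tape=00[0]B11B   (p1,0)→(p1,0,+1)
state=p1 head=2 tape=000[B]11B   (p1,B)→(p3,0,+1)
state=p3 head=3 tape=0000[1]1B   (p3,1)→(p1,B,-1)
state=p1 head=2 tape=000[0]B1B   (p1,0)→(p1,0,+1)
state=p1 head=3 tape=0000[B]1B   (p1,B)→(p3,0,+1)
state=p3 head=4 tape=00000[1]B   (p3,1)→(p1,B,-1)
state=p1 head=3 tape=0000[0]BB   (p1,0)→(p1,0,+1)
state=p1 head=4 tape=00000[B]B   (p1,B)→(p3,0,+1)
state=p3 head=5 tape=000000[B]   (p3,B)→(p2,1,-1)
state=p2 head=4 tape=00000[0]1
No transition is defined for (p2, 0); M halts in state p2.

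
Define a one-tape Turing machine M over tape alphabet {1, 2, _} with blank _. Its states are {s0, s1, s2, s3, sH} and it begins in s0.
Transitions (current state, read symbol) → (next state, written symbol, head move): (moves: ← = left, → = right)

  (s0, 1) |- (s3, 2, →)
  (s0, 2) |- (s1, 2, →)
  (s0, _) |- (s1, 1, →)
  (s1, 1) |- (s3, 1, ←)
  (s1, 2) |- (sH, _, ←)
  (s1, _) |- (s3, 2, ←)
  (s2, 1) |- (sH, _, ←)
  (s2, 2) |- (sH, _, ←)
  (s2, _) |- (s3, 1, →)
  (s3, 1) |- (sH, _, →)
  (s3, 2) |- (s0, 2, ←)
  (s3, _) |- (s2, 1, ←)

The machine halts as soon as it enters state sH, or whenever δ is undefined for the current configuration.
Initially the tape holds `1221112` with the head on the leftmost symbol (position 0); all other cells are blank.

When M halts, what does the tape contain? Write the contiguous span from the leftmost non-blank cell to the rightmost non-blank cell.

state=s0 head=0 tape=[1]221112   (s0,1)→(s3,2,→)
state=s3 head=1 tape=2[2]21112   (s3,2)→(s0,2,←)
state=s0 head=0 tape=[2]221112   (s0,2)→(s1,2,→)
state=s1 head=1 tape=2[2]21112   (s1,2)→(sH,_,←)
state=sH head=0 tape=[2]_21112
The non-blank tape span at halt is 2_21112.

2_21112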